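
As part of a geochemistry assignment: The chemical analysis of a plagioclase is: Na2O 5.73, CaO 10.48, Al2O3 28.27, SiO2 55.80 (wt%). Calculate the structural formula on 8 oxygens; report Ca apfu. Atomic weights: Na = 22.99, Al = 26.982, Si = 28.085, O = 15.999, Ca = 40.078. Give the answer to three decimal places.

0.504 Ca apfu

Na2O: 5.73/61.979 = 0.09245 mol → 0.18490 mol Na, 0.09245 mol O.
CaO: 10.48/56.077 = 0.18689 mol → 0.18689 mol Ca, 0.18689 mol O.
Al2O3: 28.27/101.961 = 0.27726 mol → 0.55452 mol Al, 0.83178 mol O.
SiO2: 55.80/60.083 = 0.92872 mol → 0.92872 mol Si, 1.85744 mol O.
Total oxygen = 2.96856 mol. Normalization factor = 8/2.96856 = 2.69491.
Ca per 8 O = 0.18689 × 2.69491 = 0.504.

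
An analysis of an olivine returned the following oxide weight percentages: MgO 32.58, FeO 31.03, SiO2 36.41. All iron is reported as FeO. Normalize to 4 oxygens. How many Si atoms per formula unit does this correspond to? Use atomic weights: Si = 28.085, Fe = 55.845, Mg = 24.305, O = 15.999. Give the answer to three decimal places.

32.58 wt% MgO ÷ 40.304 g/mol = 0.80836 mol, giving 0.80836 Mg and 0.80836 O.
31.03 wt% FeO ÷ 71.844 g/mol = 0.43191 mol, giving 0.43191 Fe and 0.43191 O.
36.41 wt% SiO2 ÷ 60.083 g/mol = 0.60600 mol, giving 0.60600 Si and 1.21200 O.
Oxygen sums to 2.45227; scaling by 4/2.45227 = 1.63114 puts the formula on 4 O.
Si: 0.60600 × 1.63114 = 0.988 atoms per formula unit.

0.988 Si apfu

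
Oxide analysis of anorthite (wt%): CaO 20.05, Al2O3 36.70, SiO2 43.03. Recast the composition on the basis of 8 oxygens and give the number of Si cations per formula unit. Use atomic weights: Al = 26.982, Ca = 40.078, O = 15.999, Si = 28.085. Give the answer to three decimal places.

1.997 Si apfu

20.05 wt% CaO ÷ 56.077 g/mol = 0.35754 mol, giving 0.35754 Ca and 0.35754 O.
36.70 wt% Al2O3 ÷ 101.961 g/mol = 0.35994 mol, giving 0.71988 Al and 1.07982 O.
43.03 wt% SiO2 ÷ 60.083 g/mol = 0.71618 mol, giving 0.71618 Si and 1.43236 O.
Oxygen sums to 2.86972; scaling by 8/2.86972 = 2.78773 puts the formula on 8 O.
Si: 0.71618 × 2.78773 = 1.997 atoms per formula unit.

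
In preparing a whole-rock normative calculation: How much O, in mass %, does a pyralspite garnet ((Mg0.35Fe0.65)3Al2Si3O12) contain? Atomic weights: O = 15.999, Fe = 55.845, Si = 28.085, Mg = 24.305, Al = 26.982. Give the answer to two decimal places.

Formula mass = 1.05×24.305 + 1.95×55.845 + 2×26.982 + 3×28.085 + 12×15.999 = 464.625 g/mol, of which 191.988 g is O.
So O makes up 191.988/464.625 = 0.4132 of the mass, i.e. 41.32%.

41.32 mass %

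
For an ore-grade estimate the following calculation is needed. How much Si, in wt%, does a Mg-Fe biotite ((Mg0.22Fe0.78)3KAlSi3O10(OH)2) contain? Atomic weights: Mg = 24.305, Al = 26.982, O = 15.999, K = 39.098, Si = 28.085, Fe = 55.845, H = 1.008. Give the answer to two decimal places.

Formula mass = 0.66·24.305 + 2.34·55.845 + 1·39.098 + 1·26.982 + 3·28.085 + 12·15.999 + 2·1.008 = 491.058 g/mol, of which 84.255 g is Si.
So Si makes up 84.255/491.058 = 0.1716 of the mass, i.e. 17.16%.

17.16 wt%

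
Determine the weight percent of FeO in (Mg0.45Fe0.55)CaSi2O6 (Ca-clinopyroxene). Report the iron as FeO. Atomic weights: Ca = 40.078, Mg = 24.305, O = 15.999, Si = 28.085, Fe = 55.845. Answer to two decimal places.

Molar mass of (Mg0.45Fe0.55)CaSi2O6 = 0.45×24.305 + 0.55×55.845 + 1×40.078 + 2×28.085 + 6×15.999 = 233.894 g/mol.
Each formula unit contains 0.55 Fe, equivalent to 0.55/1 = 0.5500 mol FeO.
M(FeO) = 1×55.845 + 1×15.999 = 71.844 g/mol.
Mass of FeO per formula unit = 0.5500 × 71.844 = 39.514 g.
FeO wt% = 39.514 / 233.894 × 100 = 16.89%.

16.89 wt%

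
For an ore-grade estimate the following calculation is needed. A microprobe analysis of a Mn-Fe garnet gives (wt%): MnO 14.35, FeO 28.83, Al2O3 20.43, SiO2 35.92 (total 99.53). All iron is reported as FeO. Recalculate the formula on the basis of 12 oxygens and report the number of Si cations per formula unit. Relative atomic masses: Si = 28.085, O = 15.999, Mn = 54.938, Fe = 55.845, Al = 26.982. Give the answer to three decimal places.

MnO (M=70.937): mol = 0.20229; Mn = 0.20229, O = 0.20229.
FeO (M=71.844): mol = 0.40129; Fe = 0.40129, O = 0.40129.
Al2O3 (M=101.961): mol = 0.20037; Al = 0.40074, O = 0.60111.
SiO2 (M=60.083): mol = 0.59784; Si = 0.59784, O = 1.19568.
ΣO = 2.40037; factor = 12/ΣO = 4.99923.
Si apfu = 0.59784 × 4.99923 = 2.989.

2.989 Si apfu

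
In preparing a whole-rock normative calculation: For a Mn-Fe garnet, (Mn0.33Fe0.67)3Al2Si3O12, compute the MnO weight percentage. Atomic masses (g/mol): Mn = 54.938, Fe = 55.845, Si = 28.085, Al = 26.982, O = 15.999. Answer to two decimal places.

M((Mn0.33Fe0.67)3Al2Si3O12) = 496.844 g/mol; M(MnO) = 70.937 g/mol.
Moles MnO per formula unit = 0.99 Mn ÷ 1 = 0.9900.
MnO fraction = (0.9900 × 70.937) / 496.844 = 70.228/496.844 = 0.1413.

14.13 wt%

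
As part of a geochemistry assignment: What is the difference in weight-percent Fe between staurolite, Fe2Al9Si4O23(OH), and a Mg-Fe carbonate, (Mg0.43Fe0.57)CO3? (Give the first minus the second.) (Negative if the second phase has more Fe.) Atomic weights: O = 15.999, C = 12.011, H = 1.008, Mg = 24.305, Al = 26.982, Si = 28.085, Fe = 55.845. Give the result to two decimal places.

Fe in Fe2Al9Si4O23(OH): molar mass 851.852 g/mol; 2×55.845 = 111.690 g → 13.11 wt%.
Fe in (Mg0.43Fe0.57)CO3: molar mass 102.291 g/mol; 0.57×55.845 = 31.832 g → 31.12 wt%.
Difference = 13.11 − 31.12 = -18.01 percentage points.

-18.01 percentage points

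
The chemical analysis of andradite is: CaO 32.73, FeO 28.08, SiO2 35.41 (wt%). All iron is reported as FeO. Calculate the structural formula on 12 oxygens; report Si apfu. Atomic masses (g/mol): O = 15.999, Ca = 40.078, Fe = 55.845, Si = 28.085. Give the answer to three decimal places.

3.284 Si apfu

CaO: 32.73/56.077 = 0.58366 mol → 0.58366 mol Ca, 0.58366 mol O.
FeO: 28.08/71.844 = 0.39085 mol → 0.39085 mol Fe, 0.39085 mol O.
SiO2: 35.41/60.083 = 0.58935 mol → 0.58935 mol Si, 1.17870 mol O.
Total oxygen = 2.15321 mol. Normalization factor = 12/2.15321 = 5.57307.
Si per 12 O = 0.58935 × 5.57307 = 3.284.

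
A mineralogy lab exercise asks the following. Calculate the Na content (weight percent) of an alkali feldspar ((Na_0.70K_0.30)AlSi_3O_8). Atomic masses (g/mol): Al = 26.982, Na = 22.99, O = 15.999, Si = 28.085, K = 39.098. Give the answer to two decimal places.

M((Na_0.70K_0.30)AlSi_3O_8) = 267.051 g/mol.
Na contributes 0.70 × 22.99 = 16.093 g per mole.
16.093/267.051 = 0.0603 → 6.03%.

6.03 weight percent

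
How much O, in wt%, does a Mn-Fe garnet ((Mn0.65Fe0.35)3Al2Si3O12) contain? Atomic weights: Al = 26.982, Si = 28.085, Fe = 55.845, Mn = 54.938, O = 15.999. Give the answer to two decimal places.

Molar mass of (Mn0.65Fe0.35)3Al2Si3O12: 1.95×54.938 + 1.05×55.845 + 2×26.982 + 3×28.085 + 12×15.999 = 495.973 g/mol.
Mass of O per formula unit: 12 × 15.999 = 191.988 g.
Weight fraction O = 191.988 / 495.973 = 0.3871.

38.71 wt%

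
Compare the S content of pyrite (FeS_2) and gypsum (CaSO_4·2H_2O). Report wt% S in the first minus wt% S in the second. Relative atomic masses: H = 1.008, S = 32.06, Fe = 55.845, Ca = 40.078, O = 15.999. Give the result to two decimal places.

34.83 percentage points

First mineral: 64.120 g S in 119.965 g formula = 53.45 wt% S.
Second mineral: 32.060 g S in 172.164 g formula = 18.62 wt% S.
53.45% − 18.62% gives a difference of 34.83 percentage points.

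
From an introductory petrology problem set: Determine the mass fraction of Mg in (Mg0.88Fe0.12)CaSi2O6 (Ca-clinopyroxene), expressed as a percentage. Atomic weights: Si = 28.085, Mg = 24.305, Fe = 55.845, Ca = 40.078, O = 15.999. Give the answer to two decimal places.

M((Mg0.88Fe0.12)CaSi2O6) = 220.332 g/mol.
Mg contributes 0.88 × 24.305 = 21.388 g per mole.
21.388/220.332 = 0.0971 → 9.71%.

9.71 weight percent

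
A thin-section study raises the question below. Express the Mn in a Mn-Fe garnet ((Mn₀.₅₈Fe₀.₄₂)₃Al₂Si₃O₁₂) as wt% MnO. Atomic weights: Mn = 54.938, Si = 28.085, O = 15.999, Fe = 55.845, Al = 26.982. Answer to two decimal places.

M((Mn₀.₅₈Fe₀.₄₂)₃Al₂Si₃O₁₂) = 496.164 g/mol; M(MnO) = 70.937 g/mol.
Moles MnO per formula unit = 1.74 Mn ÷ 1 = 1.7400.
MnO fraction = (1.7400 × 70.937) / 496.164 = 123.430/496.164 = 0.2488.

24.88 wt%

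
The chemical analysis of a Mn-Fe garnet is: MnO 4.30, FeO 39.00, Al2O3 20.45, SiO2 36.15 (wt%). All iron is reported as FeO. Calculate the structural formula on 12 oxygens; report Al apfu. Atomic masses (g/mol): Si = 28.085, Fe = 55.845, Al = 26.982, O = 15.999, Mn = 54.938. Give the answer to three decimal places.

MnO (M=70.937): mol = 0.06062; Mn = 0.06062, O = 0.06062.
FeO (M=71.844): mol = 0.54284; Fe = 0.54284, O = 0.54284.
Al2O3 (M=101.961): mol = 0.20057; Al = 0.40114, O = 0.60171.
SiO2 (M=60.083): mol = 0.60167; Si = 0.60167, O = 1.20334.
ΣO = 2.40851; factor = 12/ΣO = 4.98233.
Al apfu = 0.40114 × 4.98233 = 1.999.

1.999 Al apfu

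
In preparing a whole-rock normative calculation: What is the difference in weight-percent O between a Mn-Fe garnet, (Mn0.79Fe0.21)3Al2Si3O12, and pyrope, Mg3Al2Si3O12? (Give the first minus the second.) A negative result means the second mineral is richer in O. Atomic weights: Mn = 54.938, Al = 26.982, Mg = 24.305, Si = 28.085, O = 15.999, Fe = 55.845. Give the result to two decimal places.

First mineral: 191.988 g O in 495.592 g formula = 38.74 wt% O.
Second mineral: 191.988 g O in 403.122 g formula = 47.63 wt% O.
38.74% − 47.63% gives a difference of -8.89 percentage points.

-8.89 percentage points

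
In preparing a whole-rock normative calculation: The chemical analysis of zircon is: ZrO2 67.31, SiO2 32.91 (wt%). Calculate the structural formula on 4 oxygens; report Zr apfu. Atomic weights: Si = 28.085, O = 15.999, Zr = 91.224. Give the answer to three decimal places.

0.999 Zr apfu

67.31 wt% ZrO2 ÷ 123.222 g/mol = 0.54625 mol, giving 0.54625 Zr and 1.09250 O.
32.91 wt% SiO2 ÷ 60.083 g/mol = 0.54774 mol, giving 0.54774 Si and 1.09548 O.
Oxygen sums to 2.18798; scaling by 4/2.18798 = 1.82817 puts the formula on 4 O.
Zr: 0.54625 × 1.82817 = 0.999 atoms per formula unit.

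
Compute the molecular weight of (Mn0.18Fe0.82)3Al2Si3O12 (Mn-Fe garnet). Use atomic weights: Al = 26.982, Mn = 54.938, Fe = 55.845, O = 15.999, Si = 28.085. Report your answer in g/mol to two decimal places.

497.25 g/mol

Mn: 0.54 × 54.938 = 29.6665
Fe: 2.46 × 55.845 = 137.3787
Al: 2 × 26.982 = 53.9640
Si: 3 × 28.085 = 84.2550
O: 12 × 15.999 = 191.9880
Summing the contributions gives the formula mass.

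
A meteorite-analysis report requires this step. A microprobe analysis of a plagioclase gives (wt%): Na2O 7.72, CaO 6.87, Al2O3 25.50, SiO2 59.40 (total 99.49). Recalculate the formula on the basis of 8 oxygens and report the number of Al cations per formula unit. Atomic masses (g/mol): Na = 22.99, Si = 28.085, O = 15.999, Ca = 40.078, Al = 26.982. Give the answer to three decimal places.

1.345 Al apfu

Na2O (M=61.979): mol = 0.12456; Na = 0.24912, O = 0.12456.
CaO (M=56.077): mol = 0.12251; Ca = 0.12251, O = 0.12251.
Al2O3 (M=101.961): mol = 0.25010; Al = 0.50020, O = 0.75030.
SiO2 (M=60.083): mol = 0.98863; Si = 0.98863, O = 1.97726.
ΣO = 2.97463; factor = 8/ΣO = 2.68941.
Al apfu = 0.50020 × 2.68941 = 1.345.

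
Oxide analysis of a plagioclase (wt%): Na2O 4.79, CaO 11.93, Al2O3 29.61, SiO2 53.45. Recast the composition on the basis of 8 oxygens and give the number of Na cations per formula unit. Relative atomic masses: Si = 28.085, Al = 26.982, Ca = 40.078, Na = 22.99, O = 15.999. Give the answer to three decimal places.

Na2O: 4.79/61.979 = 0.07728 mol → 0.15456 mol Na, 0.07728 mol O.
CaO: 11.93/56.077 = 0.21274 mol → 0.21274 mol Ca, 0.21274 mol O.
Al2O3: 29.61/101.961 = 0.29041 mol → 0.58082 mol Al, 0.87123 mol O.
SiO2: 53.45/60.083 = 0.88960 mol → 0.88960 mol Si, 1.77920 mol O.
Total oxygen = 2.94045 mol. Normalization factor = 8/2.94045 = 2.72067.
Na per 8 O = 0.15456 × 2.72067 = 0.421.

0.421 Na apfu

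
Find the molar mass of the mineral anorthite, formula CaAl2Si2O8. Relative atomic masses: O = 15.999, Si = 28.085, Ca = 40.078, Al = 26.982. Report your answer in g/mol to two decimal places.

Ca: 1 × 40.078 = 40.0780
Al: 2 × 26.982 = 53.9640
Si: 2 × 28.085 = 56.1700
O: 8 × 15.999 = 127.9920
Summing the contributions gives the formula mass.

278.20 g/mol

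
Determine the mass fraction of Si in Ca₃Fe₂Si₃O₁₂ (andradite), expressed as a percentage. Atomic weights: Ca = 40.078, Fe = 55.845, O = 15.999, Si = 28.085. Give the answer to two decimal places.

Molar mass of Ca₃Fe₂Si₃O₁₂: 3·40.078 + 2·55.845 + 3·28.085 + 12·15.999 = 508.167 g/mol.
Mass of Si per formula unit: 3 × 28.085 = 84.255 g.
Weight fraction Si = 84.255 / 508.167 = 0.1658.

16.58 wt%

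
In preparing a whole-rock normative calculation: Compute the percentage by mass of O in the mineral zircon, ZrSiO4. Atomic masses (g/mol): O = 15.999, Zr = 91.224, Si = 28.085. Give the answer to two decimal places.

34.91 mass %

Molar mass of ZrSiO4: 1*91.224 + 1*28.085 + 4*15.999 = 183.305 g/mol.
Mass of O per formula unit: 4 × 15.999 = 63.996 g.
Weight fraction O = 63.996 / 183.305 = 0.3491.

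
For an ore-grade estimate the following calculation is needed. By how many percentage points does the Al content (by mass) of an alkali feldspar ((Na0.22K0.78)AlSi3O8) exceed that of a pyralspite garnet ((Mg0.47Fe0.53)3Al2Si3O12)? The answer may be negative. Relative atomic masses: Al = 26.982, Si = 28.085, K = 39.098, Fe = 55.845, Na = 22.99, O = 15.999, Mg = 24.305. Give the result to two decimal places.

First mineral: 26.982 g Al in 274.783 g formula = 9.82 wt% Al.
Second mineral: 53.964 g Al in 453.271 g formula = 11.91 wt% Al.
9.82% − 11.91% gives a difference of -2.09 percentage points.

-2.09 percentage points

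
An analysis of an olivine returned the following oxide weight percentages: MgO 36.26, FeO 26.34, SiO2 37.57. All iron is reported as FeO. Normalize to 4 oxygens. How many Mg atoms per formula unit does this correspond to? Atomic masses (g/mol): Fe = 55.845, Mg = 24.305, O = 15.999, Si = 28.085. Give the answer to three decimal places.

MgO: 36.26/40.304 = 0.89966 mol → 0.89966 mol Mg, 0.89966 mol O.
FeO: 26.34/71.844 = 0.36663 mol → 0.36663 mol Fe, 0.36663 mol O.
SiO2: 37.57/60.083 = 0.62530 mol → 0.62530 mol Si, 1.25060 mol O.
Total oxygen = 2.51689 mol. Normalization factor = 4/2.51689 = 1.58926.
Mg per 4 O = 0.89966 × 1.58926 = 1.430.

1.430 Mg apfu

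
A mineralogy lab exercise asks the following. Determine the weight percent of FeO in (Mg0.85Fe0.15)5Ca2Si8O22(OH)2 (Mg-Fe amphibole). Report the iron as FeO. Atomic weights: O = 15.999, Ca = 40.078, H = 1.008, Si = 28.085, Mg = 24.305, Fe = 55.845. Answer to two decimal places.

6.45 wt%

Formula mass = 836.008 g/mol.
0.75 Fe → 0.7500 mol FeO per formula unit; M(FeO) = 71.844, so FeO mass = 53.883 g.
53.883/836.008 × 100 = 6.45 wt%.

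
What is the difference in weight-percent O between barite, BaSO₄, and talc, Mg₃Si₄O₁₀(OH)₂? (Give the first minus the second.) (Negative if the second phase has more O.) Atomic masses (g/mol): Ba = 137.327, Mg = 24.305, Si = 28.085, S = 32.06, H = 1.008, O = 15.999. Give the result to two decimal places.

-23.20 percentage points

First mineral: 63.996 g O in 233.383 g formula = 27.42 wt% O.
Second mineral: 191.988 g O in 379.259 g formula = 50.62 wt% O.
27.42% − 50.62% gives a difference of -23.20 percentage points.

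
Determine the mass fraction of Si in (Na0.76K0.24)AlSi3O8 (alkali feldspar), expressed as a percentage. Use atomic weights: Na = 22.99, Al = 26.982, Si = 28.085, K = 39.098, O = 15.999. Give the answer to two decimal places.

31.66 wt%

M((Na0.76K0.24)AlSi3O8) = 266.085 g/mol.
Si contributes 3 × 28.085 = 84.255 g per mole.
84.255/266.085 = 0.3166 → 31.66%.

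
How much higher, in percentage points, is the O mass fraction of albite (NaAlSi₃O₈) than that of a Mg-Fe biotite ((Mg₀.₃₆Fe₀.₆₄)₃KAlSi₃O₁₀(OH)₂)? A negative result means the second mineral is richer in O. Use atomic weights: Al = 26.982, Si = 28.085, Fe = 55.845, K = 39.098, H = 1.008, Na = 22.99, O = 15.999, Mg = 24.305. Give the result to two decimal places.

First mineral: 127.992 g O in 262.219 g formula = 48.81 wt% O.
Second mineral: 191.988 g O in 477.811 g formula = 40.18 wt% O.
48.81% − 40.18% gives a difference of 8.63 percentage points.

8.63 percentage points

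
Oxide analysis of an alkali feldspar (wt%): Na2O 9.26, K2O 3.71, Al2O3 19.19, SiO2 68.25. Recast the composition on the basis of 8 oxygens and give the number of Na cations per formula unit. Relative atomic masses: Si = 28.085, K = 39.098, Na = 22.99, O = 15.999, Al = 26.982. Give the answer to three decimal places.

Na2O: 9.26/61.979 = 0.14941 mol → 0.29882 mol Na, 0.14941 mol O.
K2O: 3.71/94.195 = 0.03939 mol → 0.07878 mol K, 0.03939 mol O.
Al2O3: 19.19/101.961 = 0.18821 mol → 0.37642 mol Al, 0.56463 mol O.
SiO2: 68.25/60.083 = 1.13593 mol → 1.13593 mol Si, 2.27186 mol O.
Total oxygen = 3.02529 mol. Normalization factor = 8/3.02529 = 2.64437.
Na per 8 O = 0.29882 × 2.64437 = 0.790.

0.790 Na apfu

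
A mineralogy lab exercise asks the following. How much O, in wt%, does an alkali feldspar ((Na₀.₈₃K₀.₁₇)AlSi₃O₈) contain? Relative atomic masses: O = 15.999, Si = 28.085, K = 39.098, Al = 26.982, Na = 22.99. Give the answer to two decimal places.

Molar mass of (Na₀.₈₃K₀.₁₇)AlSi₃O₈: 0.83×22.99 + 0.17×39.098 + 1×26.982 + 3×28.085 + 8×15.999 = 264.957 g/mol.
Mass of O per formula unit: 8 × 15.999 = 127.992 g.
Weight fraction O = 127.992 / 264.957 = 0.4831.

48.31 wt%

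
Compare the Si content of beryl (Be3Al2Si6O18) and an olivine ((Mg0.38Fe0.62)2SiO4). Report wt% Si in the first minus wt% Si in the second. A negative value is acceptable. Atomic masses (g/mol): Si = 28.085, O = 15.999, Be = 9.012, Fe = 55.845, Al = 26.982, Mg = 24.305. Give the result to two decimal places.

15.73 percentage points

M(Be3Al2Si6O18) = 537.492 g/mol, so wt% Si = 168.510/537.492 × 100 = 31.35%.
M((Mg0.38Fe0.62)2SiO4) = 179.801 g/mol, so wt% Si = 28.085/179.801 × 100 = 15.62%.
31.35 − 15.62 = 15.73 pp.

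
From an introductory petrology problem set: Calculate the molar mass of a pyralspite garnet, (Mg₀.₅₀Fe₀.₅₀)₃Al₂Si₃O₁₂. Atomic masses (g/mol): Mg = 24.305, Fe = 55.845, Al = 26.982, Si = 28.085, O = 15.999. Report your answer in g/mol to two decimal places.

Mg: 1.50 × 24.305 = 36.4575
Fe: 1.50 × 55.845 = 83.7675
Al: 2 × 26.982 = 53.9640
Si: 3 × 28.085 = 84.2550
O: 12 × 15.999 = 191.9880
Summing the contributions gives the formula mass.

450.43 g/mol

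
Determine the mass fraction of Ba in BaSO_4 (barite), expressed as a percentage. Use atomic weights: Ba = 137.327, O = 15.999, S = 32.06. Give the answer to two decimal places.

Molar mass of BaSO_4: 1*137.327 + 1*32.06 + 4*15.999 = 233.383 g/mol.
Mass of Ba per formula unit: 1 × 137.327 = 137.327 g.
Weight fraction Ba = 137.327 / 233.383 = 0.5884.

58.84 mass %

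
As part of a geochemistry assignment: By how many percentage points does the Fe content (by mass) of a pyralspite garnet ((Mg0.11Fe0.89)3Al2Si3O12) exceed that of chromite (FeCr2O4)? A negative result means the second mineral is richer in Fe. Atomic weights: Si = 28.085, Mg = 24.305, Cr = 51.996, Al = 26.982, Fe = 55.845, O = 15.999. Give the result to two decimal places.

5.65 percentage points

First mineral: 149.106 g Fe in 487.334 g formula = 30.60 wt% Fe.
Second mineral: 55.845 g Fe in 223.833 g formula = 24.95 wt% Fe.
30.60% − 24.95% gives a difference of 5.65 percentage points.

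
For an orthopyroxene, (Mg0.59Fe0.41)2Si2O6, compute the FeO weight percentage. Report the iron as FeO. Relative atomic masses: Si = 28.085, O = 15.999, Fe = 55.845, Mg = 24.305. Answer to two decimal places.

Molar mass of (Mg0.59Fe0.41)2Si2O6 = 1.18*24.305 + 0.82*55.845 + 2*28.085 + 6*15.999 = 226.637 g/mol.
Each formula unit contains 0.82 Fe, equivalent to 0.82/1 = 0.8200 mol FeO.
M(FeO) = 1×55.845 + 1×15.999 = 71.844 g/mol.
Mass of FeO per formula unit = 0.8200 × 71.844 = 58.912 g.
FeO wt% = 58.912 / 226.637 × 100 = 25.99%.

25.99 wt%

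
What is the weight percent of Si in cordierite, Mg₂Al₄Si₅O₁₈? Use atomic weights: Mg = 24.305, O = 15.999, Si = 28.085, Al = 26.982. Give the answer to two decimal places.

24.01 weight percent

Molar mass of Mg₂Al₄Si₅O₁₈: 2·24.305 + 4·26.982 + 5·28.085 + 18·15.999 = 584.945 g/mol.
Mass of Si per formula unit: 5 × 28.085 = 140.425 g.
Weight fraction Si = 140.425 / 584.945 = 0.2401.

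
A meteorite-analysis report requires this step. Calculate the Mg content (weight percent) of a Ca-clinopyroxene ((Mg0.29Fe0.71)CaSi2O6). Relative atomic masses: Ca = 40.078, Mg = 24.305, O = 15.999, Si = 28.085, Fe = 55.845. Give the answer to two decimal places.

M((Mg0.29Fe0.71)CaSi2O6) = 238.940 g/mol.
Mg contributes 0.29 × 24.305 = 7.048 g per mole.
7.048/238.940 = 0.0295 → 2.95%.

2.95 weight percent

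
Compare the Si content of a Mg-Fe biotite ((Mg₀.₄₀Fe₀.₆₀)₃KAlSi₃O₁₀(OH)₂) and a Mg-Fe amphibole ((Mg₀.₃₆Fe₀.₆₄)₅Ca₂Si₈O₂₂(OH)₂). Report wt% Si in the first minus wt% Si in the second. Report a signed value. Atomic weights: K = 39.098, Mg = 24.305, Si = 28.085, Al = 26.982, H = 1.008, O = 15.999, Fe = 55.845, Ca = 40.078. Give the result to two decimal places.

-6.83 percentage points

First mineral: 84.255 g Si in 474.026 g formula = 17.77 wt% Si.
Second mineral: 224.680 g Si in 913.281 g formula = 24.60 wt% Si.
17.77% − 24.60% gives a difference of -6.83 percentage points.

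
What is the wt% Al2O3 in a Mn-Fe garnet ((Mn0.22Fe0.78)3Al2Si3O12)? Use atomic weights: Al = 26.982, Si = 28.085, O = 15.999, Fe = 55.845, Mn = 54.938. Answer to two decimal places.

20.51 wt%

M((Mn0.22Fe0.78)3Al2Si3O12) = 497.143 g/mol; M(Al2O3) = 101.961 g/mol.
Moles Al2O3 per formula unit = 2 Al ÷ 2 = 1.0000.
Al2O3 fraction = (1.0000 × 101.961) / 497.143 = 101.961/497.143 = 0.2051.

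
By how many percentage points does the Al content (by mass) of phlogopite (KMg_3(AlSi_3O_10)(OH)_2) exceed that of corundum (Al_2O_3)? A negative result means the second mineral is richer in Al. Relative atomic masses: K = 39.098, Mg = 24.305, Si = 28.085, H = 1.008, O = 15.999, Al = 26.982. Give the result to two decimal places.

Al in KMg_3(AlSi_3O_10)(OH)_2: molar mass 417.254 g/mol; 1×26.982 = 26.982 g → 6.47 wt%.
Al in Al_2O_3: molar mass 101.961 g/mol; 2×26.982 = 53.964 g → 52.93 wt%.
Difference = 6.47 − 52.93 = -46.46 percentage points.

-46.46 percentage points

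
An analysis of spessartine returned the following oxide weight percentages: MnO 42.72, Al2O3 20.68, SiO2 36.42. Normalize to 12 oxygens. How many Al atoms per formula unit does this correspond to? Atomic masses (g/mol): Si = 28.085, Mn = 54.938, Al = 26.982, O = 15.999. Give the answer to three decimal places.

MnO (M=70.937): mol = 0.60222; Mn = 0.60222, O = 0.60222.
Al2O3 (M=101.961): mol = 0.20282; Al = 0.40564, O = 0.60846.
SiO2 (M=60.083): mol = 0.60616; Si = 0.60616, O = 1.21232.
ΣO = 2.42300; factor = 12/ΣO = 4.95254.
Al apfu = 0.40564 × 4.95254 = 2.009.

2.009 Al apfu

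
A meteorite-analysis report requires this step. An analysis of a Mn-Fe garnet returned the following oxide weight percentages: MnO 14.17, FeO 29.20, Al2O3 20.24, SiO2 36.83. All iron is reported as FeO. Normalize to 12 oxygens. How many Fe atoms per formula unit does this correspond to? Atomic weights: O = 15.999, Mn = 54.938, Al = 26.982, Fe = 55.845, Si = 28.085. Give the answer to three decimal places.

MnO: 14.17/70.937 = 0.19975 mol → 0.19975 mol Mn, 0.19975 mol O.
FeO: 29.20/71.844 = 0.40644 mol → 0.40644 mol Fe, 0.40644 mol O.
Al2O3: 20.24/101.961 = 0.19851 mol → 0.39702 mol Al, 0.59553 mol O.
SiO2: 36.83/60.083 = 0.61299 mol → 0.61299 mol Si, 1.22598 mol O.
Total oxygen = 2.42770 mol. Normalization factor = 12/2.42770 = 4.94295.
Fe per 12 O = 0.40644 × 4.94295 = 2.009.

2.009 Fe apfu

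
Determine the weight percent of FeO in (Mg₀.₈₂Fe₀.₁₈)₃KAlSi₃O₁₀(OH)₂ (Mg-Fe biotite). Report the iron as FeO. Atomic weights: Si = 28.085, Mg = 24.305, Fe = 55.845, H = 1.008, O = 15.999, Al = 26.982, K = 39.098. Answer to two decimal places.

8.93 wt%

M((Mg₀.₈₂Fe₀.₁₈)₃KAlSi₃O₁₀(OH)₂) = 434.286 g/mol; M(FeO) = 71.844 g/mol.
Moles FeO per formula unit = 0.54 Fe ÷ 1 = 0.5400.
FeO fraction = (0.5400 × 71.844) / 434.286 = 38.796/434.286 = 0.0893.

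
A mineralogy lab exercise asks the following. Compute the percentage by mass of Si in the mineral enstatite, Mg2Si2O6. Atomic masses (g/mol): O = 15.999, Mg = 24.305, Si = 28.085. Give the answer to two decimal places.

27.98 weight percent

M(Mg2Si2O6) = 200.774 g/mol.
Si contributes 2 × 28.085 = 56.170 g per mole.
56.170/200.774 = 0.2798 → 27.98%.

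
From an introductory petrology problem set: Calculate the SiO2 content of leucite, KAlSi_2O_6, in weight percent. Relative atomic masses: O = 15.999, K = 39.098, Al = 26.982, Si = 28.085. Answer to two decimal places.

55.06 wt%

Formula mass = 218.244 g/mol.
2 Si → 2.0000 mol SiO2 per formula unit; M(SiO2) = 60.083, so SiO2 mass = 120.166 g.
120.166/218.244 × 100 = 55.06 wt%.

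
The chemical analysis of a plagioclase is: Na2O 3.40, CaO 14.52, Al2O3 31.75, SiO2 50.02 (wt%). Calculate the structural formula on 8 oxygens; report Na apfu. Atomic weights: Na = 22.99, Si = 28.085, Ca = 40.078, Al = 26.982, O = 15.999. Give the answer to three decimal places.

Na2O: 3.40/61.979 = 0.05486 mol → 0.10972 mol Na, 0.05486 mol O.
CaO: 14.52/56.077 = 0.25893 mol → 0.25893 mol Ca, 0.25893 mol O.
Al2O3: 31.75/101.961 = 0.31139 mol → 0.62278 mol Al, 0.93417 mol O.
SiO2: 50.02/60.083 = 0.83252 mol → 0.83252 mol Si, 1.66504 mol O.
Total oxygen = 2.91300 mol. Normalization factor = 8/2.91300 = 2.74631.
Na per 8 O = 0.10972 × 2.74631 = 0.301.

0.301 Na apfu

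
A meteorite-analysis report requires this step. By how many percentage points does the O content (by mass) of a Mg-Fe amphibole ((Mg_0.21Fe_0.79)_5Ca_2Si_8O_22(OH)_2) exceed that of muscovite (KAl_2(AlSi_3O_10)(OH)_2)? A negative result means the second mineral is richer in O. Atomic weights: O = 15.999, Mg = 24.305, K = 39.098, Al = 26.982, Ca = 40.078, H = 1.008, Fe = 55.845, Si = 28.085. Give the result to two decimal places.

-7.22 percentage points

First mineral: 383.976 g O in 936.936 g formula = 40.98 wt% O.
Second mineral: 191.988 g O in 398.303 g formula = 48.20 wt% O.
40.98% − 48.20% gives a difference of -7.22 percentage points.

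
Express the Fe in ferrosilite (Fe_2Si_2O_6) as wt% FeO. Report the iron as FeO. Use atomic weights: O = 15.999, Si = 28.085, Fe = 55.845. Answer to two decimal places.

M(Fe_2Si_2O_6) = 263.854 g/mol; M(FeO) = 71.844 g/mol.
Moles FeO per formula unit = 2 Fe ÷ 1 = 2.0000.
FeO fraction = (2.0000 × 71.844) / 263.854 = 143.688/263.854 = 0.5446.

54.46 wt%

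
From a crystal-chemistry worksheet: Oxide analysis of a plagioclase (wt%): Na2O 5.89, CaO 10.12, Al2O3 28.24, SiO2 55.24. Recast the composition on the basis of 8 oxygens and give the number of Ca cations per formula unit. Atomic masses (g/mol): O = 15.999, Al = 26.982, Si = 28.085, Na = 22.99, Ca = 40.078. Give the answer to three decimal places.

0.490 Ca apfu

5.89 wt% Na2O ÷ 61.979 g/mol = 0.09503 mol, giving 0.19006 Na and 0.09503 O.
10.12 wt% CaO ÷ 56.077 g/mol = 0.18047 mol, giving 0.18047 Ca and 0.18047 O.
28.24 wt% Al2O3 ÷ 101.961 g/mol = 0.27697 mol, giving 0.55394 Al and 0.83091 O.
55.24 wt% SiO2 ÷ 60.083 g/mol = 0.91939 mol, giving 0.91939 Si and 1.83878 O.
Oxygen sums to 2.94519; scaling by 8/2.94519 = 2.71629 puts the formula on 8 O.
Ca: 0.18047 × 2.71629 = 0.490 atoms per formula unit.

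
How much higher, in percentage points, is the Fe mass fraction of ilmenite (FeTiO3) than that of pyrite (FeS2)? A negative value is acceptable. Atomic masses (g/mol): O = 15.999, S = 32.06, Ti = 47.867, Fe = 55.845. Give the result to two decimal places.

M(FeTiO3) = 151.709 g/mol, so wt% Fe = 55.845/151.709 × 100 = 36.81%.
M(FeS2) = 119.965 g/mol, so wt% Fe = 55.845/119.965 × 100 = 46.55%.
36.81 − 46.55 = -9.74 pp.

-9.74 percentage points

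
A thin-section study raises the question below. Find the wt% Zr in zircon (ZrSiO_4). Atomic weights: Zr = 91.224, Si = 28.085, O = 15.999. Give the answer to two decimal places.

49.77 wt%

Molar mass of ZrSiO_4: 1×91.224 + 1×28.085 + 4×15.999 = 183.305 g/mol.
Mass of Zr per formula unit: 1 × 91.224 = 91.224 g.
Weight fraction Zr = 91.224 / 183.305 = 0.4977.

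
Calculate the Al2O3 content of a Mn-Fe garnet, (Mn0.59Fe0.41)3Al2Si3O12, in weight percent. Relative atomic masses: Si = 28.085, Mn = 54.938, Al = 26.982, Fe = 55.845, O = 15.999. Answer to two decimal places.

M((Mn0.59Fe0.41)3Al2Si3O12) = 496.137 g/mol; M(Al2O3) = 101.961 g/mol.
Moles Al2O3 per formula unit = 2 Al ÷ 2 = 1.0000.
Al2O3 fraction = (1.0000 × 101.961) / 496.137 = 101.961/496.137 = 0.2055.

20.55 wt%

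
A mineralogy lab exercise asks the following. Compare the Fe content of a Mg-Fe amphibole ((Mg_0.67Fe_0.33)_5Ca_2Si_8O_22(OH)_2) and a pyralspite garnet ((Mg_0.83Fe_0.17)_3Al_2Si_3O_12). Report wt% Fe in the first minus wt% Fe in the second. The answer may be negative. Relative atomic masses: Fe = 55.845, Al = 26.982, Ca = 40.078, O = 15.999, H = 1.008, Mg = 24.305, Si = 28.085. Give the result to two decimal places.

M((Mg_0.67Fe_0.33)_5Ca_2Si_8O_22(OH)_2) = 864.394 g/mol, so wt% Fe = 92.144/864.394 × 100 = 10.66%.
M((Mg_0.83Fe_0.17)_3Al_2Si_3O_12) = 419.207 g/mol, so wt% Fe = 28.481/419.207 × 100 = 6.79%.
10.66 − 6.79 = 3.87 pp.

3.87 percentage points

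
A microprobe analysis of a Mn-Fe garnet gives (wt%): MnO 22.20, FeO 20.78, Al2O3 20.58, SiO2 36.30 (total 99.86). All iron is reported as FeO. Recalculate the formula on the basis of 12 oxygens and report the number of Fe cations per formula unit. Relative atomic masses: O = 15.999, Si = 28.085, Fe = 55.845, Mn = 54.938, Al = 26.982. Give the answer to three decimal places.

1.437 Fe apfu

MnO (M=70.937): mol = 0.31295; Mn = 0.31295, O = 0.31295.
FeO (M=71.844): mol = 0.28924; Fe = 0.28924, O = 0.28924.
Al2O3 (M=101.961): mol = 0.20184; Al = 0.40368, O = 0.60552.
SiO2 (M=60.083): mol = 0.60416; Si = 0.60416, O = 1.20832.
ΣO = 2.41603; factor = 12/ΣO = 4.96683.
Fe apfu = 0.28924 × 4.96683 = 1.437.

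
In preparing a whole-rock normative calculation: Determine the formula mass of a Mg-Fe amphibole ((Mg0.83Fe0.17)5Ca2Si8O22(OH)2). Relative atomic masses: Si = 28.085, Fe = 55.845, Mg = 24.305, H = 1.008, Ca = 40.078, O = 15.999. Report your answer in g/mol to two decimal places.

The formula mass is the sum 4.15·24.305 + 0.85·55.845 + 2·40.078 + 8·28.085 + 24·15.999 + 2·1.008.

839.16 g/mol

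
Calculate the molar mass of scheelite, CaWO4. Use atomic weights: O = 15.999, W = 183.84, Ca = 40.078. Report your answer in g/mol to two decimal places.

287.91 g/mol

The formula mass is the sum 1×40.078 + 1×183.84 + 4×15.999.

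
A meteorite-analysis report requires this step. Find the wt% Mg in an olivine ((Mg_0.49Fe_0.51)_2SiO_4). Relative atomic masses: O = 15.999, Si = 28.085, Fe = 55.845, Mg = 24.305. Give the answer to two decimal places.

M((Mg_0.49Fe_0.51)_2SiO_4) = 172.862 g/mol.
Mg contributes 0.98 × 24.305 = 23.819 g per mole.
23.819/172.862 = 0.1378 → 13.78%.

13.78 mass %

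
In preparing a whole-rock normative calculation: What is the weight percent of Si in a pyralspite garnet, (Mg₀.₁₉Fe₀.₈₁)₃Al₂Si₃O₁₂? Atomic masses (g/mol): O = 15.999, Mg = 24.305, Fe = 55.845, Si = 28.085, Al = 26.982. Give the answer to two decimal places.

M((Mg₀.₁₉Fe₀.₈₁)₃Al₂Si₃O₁₂) = 479.764 g/mol.
Si contributes 3 × 28.085 = 84.255 g per mole.
84.255/479.764 = 0.1756 → 17.56%.

17.56 mass %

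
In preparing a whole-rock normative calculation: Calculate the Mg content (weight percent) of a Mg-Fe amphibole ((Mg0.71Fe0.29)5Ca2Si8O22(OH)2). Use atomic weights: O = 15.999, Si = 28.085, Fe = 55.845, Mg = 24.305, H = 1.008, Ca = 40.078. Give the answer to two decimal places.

10.06 weight percent

Molar mass of (Mg0.71Fe0.29)5Ca2Si8O22(OH)2: 3.55*24.305 + 1.45*55.845 + 2*40.078 + 8*28.085 + 24*15.999 + 2*1.008 = 858.086 g/mol.
Mass of Mg per formula unit: 3.55 × 24.305 = 86.283 g.
Weight fraction Mg = 86.283 / 858.086 = 0.1006.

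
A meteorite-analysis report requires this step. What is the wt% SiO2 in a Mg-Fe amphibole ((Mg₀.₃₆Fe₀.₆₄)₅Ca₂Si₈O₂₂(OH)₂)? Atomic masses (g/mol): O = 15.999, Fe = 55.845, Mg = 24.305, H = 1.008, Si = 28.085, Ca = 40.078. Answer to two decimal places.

Formula mass = 913.281 g/mol.
8 Si → 8.0000 mol SiO2 per formula unit; M(SiO2) = 60.083, so SiO2 mass = 480.664 g.
480.664/913.281 × 100 = 52.63 wt%.

52.63 wt%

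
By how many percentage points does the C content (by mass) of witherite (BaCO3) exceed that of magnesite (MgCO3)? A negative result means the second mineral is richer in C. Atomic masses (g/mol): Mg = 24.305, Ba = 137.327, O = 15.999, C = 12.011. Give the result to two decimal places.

First mineral: 12.011 g C in 197.335 g formula = 6.09 wt% C.
Second mineral: 12.011 g C in 84.313 g formula = 14.25 wt% C.
6.09% − 14.25% gives a difference of -8.16 percentage points.

-8.16 percentage points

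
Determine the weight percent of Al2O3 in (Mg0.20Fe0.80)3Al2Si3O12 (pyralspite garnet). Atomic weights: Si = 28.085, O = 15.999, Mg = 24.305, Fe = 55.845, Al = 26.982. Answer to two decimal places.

M((Mg0.20Fe0.80)3Al2Si3O12) = 478.818 g/mol; M(Al2O3) = 101.961 g/mol.
Moles Al2O3 per formula unit = 2 Al ÷ 2 = 1.0000.
Al2O3 fraction = (1.0000 × 101.961) / 478.818 = 101.961/478.818 = 0.2129.

21.29 wt%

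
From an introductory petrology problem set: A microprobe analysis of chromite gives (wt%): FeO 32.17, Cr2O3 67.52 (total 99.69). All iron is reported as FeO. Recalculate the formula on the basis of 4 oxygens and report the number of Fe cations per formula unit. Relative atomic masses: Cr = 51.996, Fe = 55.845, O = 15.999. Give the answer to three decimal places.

FeO (M=71.844): mol = 0.44778; Fe = 0.44778, O = 0.44778.
Cr2O3 (M=151.989): mol = 0.44424; Cr = 0.88848, O = 1.33272.
ΣO = 1.78050; factor = 4/ΣO = 2.24656.
Fe apfu = 0.44778 × 2.24656 = 1.006.

1.006 Fe apfu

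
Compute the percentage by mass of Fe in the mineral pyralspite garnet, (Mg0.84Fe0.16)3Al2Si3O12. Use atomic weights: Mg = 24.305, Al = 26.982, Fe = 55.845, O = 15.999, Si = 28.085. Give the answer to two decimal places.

6.41 weight percent

M((Mg0.84Fe0.16)3Al2Si3O12) = 418.261 g/mol.
Fe contributes 0.48 × 55.845 = 26.806 g per mole.
26.806/418.261 = 0.0641 → 6.41%.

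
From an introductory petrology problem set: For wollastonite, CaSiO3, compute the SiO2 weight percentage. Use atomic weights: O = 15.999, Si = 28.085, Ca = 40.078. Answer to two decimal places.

51.72 wt%

Molar mass of CaSiO3 = 1*40.078 + 1*28.085 + 3*15.999 = 116.160 g/mol.
Each formula unit contains 1 Si, equivalent to 1/1 = 1.0000 mol SiO2.
M(SiO2) = 1×28.085 + 2×15.999 = 60.083 g/mol.
Mass of SiO2 per formula unit = 1.0000 × 60.083 = 60.083 g.
SiO2 wt% = 60.083 / 116.160 × 100 = 51.72%.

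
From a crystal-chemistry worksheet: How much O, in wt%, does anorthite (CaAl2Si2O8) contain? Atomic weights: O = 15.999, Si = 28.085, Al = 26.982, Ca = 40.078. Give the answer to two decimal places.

46.01 wt%

M(CaAl2Si2O8) = 278.204 g/mol.
O contributes 8 × 15.999 = 127.992 g per mole.
127.992/278.204 = 0.4601 → 46.01%.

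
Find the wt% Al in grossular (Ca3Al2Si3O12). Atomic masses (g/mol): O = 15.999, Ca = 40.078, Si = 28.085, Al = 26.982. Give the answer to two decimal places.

11.98 weight percent

Molar mass of Ca3Al2Si3O12: 3×40.078 + 2×26.982 + 3×28.085 + 12×15.999 = 450.441 g/mol.
Mass of Al per formula unit: 2 × 26.982 = 53.964 g.
Weight fraction Al = 53.964 / 450.441 = 0.1198.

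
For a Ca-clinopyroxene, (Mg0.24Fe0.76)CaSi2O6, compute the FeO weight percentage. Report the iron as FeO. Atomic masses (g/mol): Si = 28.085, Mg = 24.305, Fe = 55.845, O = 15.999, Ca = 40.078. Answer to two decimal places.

22.70 wt%

Molar mass of (Mg0.24Fe0.76)CaSi2O6 = 0.24·24.305 + 0.76·55.845 + 1·40.078 + 2·28.085 + 6·15.999 = 240.517 g/mol.
Each formula unit contains 0.76 Fe, equivalent to 0.76/1 = 0.7600 mol FeO.
M(FeO) = 1×55.845 + 1×15.999 = 71.844 g/mol.
Mass of FeO per formula unit = 0.7600 × 71.844 = 54.601 g.
FeO wt% = 54.601 / 240.517 × 100 = 22.70%.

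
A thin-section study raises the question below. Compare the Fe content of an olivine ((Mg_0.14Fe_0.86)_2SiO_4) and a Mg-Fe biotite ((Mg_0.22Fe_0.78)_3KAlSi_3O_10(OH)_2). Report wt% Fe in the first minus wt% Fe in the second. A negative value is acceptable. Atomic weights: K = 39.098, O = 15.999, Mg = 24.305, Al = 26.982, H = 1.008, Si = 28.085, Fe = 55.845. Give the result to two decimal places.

Fe in (Mg_0.14Fe_0.86)_2SiO_4: molar mass 194.940 g/mol; 1.72×55.845 = 96.053 g → 49.27 wt%.
Fe in (Mg_0.22Fe_0.78)_3KAlSi_3O_10(OH)_2: molar mass 491.058 g/mol; 2.34×55.845 = 130.677 g → 26.61 wt%.
Difference = 49.27 − 26.61 = 22.66 percentage points.

22.66 percentage points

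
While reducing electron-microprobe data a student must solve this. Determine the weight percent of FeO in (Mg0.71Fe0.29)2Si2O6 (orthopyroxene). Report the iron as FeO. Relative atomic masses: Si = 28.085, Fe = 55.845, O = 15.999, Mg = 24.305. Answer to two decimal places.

19.02 wt%

Formula mass = 219.067 g/mol.
0.58 Fe → 0.5800 mol FeO per formula unit; M(FeO) = 71.844, so FeO mass = 41.670 g.
41.670/219.067 × 100 = 19.02 wt%.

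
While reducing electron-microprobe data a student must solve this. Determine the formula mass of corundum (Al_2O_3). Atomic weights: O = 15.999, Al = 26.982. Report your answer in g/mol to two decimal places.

101.96 g/mol

The formula mass is the sum 2·26.982 + 3·15.999.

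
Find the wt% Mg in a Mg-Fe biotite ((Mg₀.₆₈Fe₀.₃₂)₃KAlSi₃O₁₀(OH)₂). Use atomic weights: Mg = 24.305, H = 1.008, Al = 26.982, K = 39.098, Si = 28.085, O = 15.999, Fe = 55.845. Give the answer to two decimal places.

11.08 wt%

M((Mg₀.₆₈Fe₀.₃₂)₃KAlSi₃O₁₀(OH)₂) = 447.532 g/mol.
Mg contributes 2.04 × 24.305 = 49.582 g per mole.
49.582/447.532 = 0.1108 → 11.08%.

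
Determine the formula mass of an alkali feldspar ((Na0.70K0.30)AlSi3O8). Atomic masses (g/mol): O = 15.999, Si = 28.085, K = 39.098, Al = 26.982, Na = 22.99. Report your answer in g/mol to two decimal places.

The formula mass is the sum 0.70·22.99 + 0.30·39.098 + 1·26.982 + 3·28.085 + 8·15.999.

267.05 g/mol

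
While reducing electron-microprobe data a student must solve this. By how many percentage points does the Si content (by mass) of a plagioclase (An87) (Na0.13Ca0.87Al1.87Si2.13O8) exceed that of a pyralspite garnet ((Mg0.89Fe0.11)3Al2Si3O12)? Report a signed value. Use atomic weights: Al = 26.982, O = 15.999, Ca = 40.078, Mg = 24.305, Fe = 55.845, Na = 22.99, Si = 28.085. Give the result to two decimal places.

First mineral: 59.821 g Si in 276.126 g formula = 21.66 wt% Si.
Second mineral: 84.255 g Si in 413.530 g formula = 20.37 wt% Si.
21.66% − 20.37% gives a difference of 1.29 percentage points.

1.29 percentage points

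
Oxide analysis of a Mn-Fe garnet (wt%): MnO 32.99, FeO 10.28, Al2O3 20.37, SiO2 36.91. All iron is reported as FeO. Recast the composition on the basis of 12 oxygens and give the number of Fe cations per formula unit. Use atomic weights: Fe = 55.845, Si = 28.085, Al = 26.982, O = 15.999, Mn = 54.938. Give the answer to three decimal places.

MnO: 32.99/70.937 = 0.46506 mol → 0.46506 mol Mn, 0.46506 mol O.
FeO: 10.28/71.844 = 0.14309 mol → 0.14309 mol Fe, 0.14309 mol O.
Al2O3: 20.37/101.961 = 0.19978 mol → 0.39956 mol Al, 0.59934 mol O.
SiO2: 36.91/60.083 = 0.61432 mol → 0.61432 mol Si, 1.22864 mol O.
Total oxygen = 2.43613 mol. Normalization factor = 12/2.43613 = 4.92585.
Fe per 12 O = 0.14309 × 4.92585 = 0.705.

0.705 Fe apfu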